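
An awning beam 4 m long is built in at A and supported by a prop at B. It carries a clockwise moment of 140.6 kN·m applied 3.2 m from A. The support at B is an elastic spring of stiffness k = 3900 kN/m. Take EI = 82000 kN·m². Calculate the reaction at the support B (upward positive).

Choose R_B as the redundant. The primary structure is the cantilever fixed at A.
Downward deflection at the released point B due to the loads:
  clockwise couple 140.6 at a = 3.2: M₀a(2L − a)/(2EI) = 1080/EI
Tip deflection under a unit load at B: L³/(3EI) = 21.33/EI.
With EI = 82000 kN·m²: δ_0 = 0.013168 m and δ_{BB} = 0.00026 m/kN.
Compatibility — the spring shortens by R_B/k under the reaction it provides: δ_0 − R_B·δ_{BB} = R_B/k. With 1/k = 0.000256 m/kN, R_B = δ_0 / (δ_{BB} + 1/k) = 0.013168 / (0.00026 + 0.000256) = 25.49 kN.

R_B = 25.49 kN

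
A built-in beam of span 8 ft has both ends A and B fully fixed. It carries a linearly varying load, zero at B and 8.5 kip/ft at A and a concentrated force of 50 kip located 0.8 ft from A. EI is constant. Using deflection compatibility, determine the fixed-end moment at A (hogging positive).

M_A = 59.6 kip·ft

Release both end moments; the primary structure is a simply-supported span AB with redundants M_A and M_B.
Simple-span end rotations at A and B under the given loads:
  at A: triangular load, peak 8.5: w₀L³/(45EI) = 96.71/EI
  at B: triangular load, peak 8.5: 7w₀L³/(360EI) = 84.62/EI
  at A: point load 50 at a = 0.8: Pab(L + b)/(6LEI) = 91.2/EI
  at B: point load 50 at a = 0.8: Pab(L + a)/(6LEI) = 52.8/EI
  θ_A0 = 187.9/EI,  θ_B0 = 137.4/EI
Flexibility coefficients: a unit moment at one end gives L/(3EI) there and L/(6EI) at the far end, so f₁₁ = f₂₂ = 2.667/EI and f₁₂ = f₂₁ = 1.333/EI.
Compatibility — zero rotation at each built-in end:
  2.667 M_A + 1.333 M_B = 187.9
  1.333 M_A + 2.667 M_B = 137.4
Solving the pair gives M_A = 59.6 kip·ft and M_B = 21.73 kip·ft (hogging).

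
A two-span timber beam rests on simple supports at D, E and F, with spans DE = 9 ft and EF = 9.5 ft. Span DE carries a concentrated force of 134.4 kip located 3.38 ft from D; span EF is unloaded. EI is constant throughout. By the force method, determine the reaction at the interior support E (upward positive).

Take M_E as the redundant. Released structure: two simple spans DE and EF with a hinge at E.
End slopes at the hinge E, treating each span as simply supported:
  span DE: point load 134.4 at a = 3.38: Pab(L + a)/(6LEI) = 585.3/EI
  relative rotation θ_0 = (585.3 + 0)/EI = 585.3/EI
A unit hogging moment at E produces rotation L₁/(3EI) + L₂/(3EI) = 6.167/EI.
Compatibility: M_E·(L₁+L₂)/(3EI) = θ_0, giving M_E = 94.91 kip·ft (hogging).
Span DE, ΣM about D with M_E applied at E: R_E^{DE}·9 = 454.3 + 94.91, so R_E^{DE} = 61.02 kip and R_D = 134.4 − 61.02 = 73.38 kip.
Span EF, ΣM about F: R_E^{EF}·9.5 = 0 + 94.91, so R_E^{EF} = 9.991 kip and R_F = 0 − 9.991 = -9.991 kip.
R_E = 61.02 + 9.991 = 71.01 kip.

R_E = 71.01 kip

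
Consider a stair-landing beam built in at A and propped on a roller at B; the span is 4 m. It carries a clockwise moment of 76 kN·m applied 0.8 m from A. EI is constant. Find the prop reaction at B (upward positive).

Take the reaction at B as the redundant and release it; the primary structure is a cantilever fixed at A.
Downward deflection at the released point B due to the loads:
  clockwise couple 76 at a = 0.8: M₀a(2L − a)/(2EI) = 218.9/EI
Flexibility coefficient — unit upward force at B: δ_{BB} = L³/(3EI) = 21.33/EI.
The prop prevents deflection at B: R_B = δ_0/δ_{BB} = 218.9/21.33 = 10.26 kN.

R_B = 10.26 kN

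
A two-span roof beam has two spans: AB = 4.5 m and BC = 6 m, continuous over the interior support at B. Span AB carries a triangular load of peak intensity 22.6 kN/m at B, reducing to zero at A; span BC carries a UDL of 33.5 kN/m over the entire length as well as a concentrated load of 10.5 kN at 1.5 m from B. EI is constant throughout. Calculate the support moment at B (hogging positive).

Take M_B as the redundant. Released structure: two simple spans AB and BC with a hinge at B.
End slopes at the hinge B, treating each span as simply supported:
  span AB: triangular load, peak 22.6: w₀L³/(45EI) = 45.77/EI
  span BC: UDL 33.5: wL³/(24EI) = 301.5/EI
  span BC: point load 10.5 at a = 1.5: Pab(L + b)/(6LEI) = 20.67/EI
  relative rotation θ_0 = (45.77 + 322.2)/EI = 367.9/EI
A unit hogging moment at B produces rotation L₁/(3EI) + L₂/(3EI) = 3.5/EI.
Compatibility: M_B·(L₁+L₂)/(3EI) = θ_0, giving M_B = 105.1 kN·m (hogging).

M_B = 105.1 kN·m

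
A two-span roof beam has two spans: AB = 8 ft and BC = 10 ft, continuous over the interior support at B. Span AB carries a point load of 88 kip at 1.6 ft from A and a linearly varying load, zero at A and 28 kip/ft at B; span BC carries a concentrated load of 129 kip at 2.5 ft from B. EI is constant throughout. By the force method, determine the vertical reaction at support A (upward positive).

Insert a hinge at B; M_B is the redundant, and each span becomes simply supported.
Rotations at B on the released spans (each span's end-slope, ×1/EI):
  span AB: point load 88 at a = 1.6: Pab(L + a)/(6LEI) = 180.2/EI
  span AB: triangular load, peak 28: w₀L³/(45EI) = 318.6/EI
  span BC: point load 129 at a = 2.5: Pab(L + b)/(6LEI) = 705.5/EI
  relative rotation θ_0 = (498.8 + 705.5)/EI = 1204/EI
A unit hogging moment at B produces rotation L₁/(3EI) + L₂/(3EI) = 6/EI.
Slope continuity at B: θ_0 = M_B·6/EI, so M_B = 1204/6 = 200.7 kip·ft (hogging).
Span AB, ΣM about A with M_B applied at B: R_B^{AB}·8 = 738.1 + 200.7, so R_B^{AB} = 117.4 kip and R_A = 200 − 117.4 = 82.64 kip.

R_A = 82.64 kip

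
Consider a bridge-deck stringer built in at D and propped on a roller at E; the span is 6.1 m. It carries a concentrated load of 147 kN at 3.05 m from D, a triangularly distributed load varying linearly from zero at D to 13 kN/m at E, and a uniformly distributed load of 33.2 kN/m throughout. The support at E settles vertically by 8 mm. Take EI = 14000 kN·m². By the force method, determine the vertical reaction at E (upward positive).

Choose R_E as the redundant. The primary structure is the cantilever fixed at D.
Downward deflection at the released point E due to the loads:
  point load 147 at a = 3.05: Pa²(3L − a)/(6EI) = 3476/EI
  triangular load, peak 13 at the free end: 11w₀L⁴/(120EI) = 1650/EI
  UDL 33.2: wL⁴/(8EI) = 5746/EI
  δ_0 = 10872/EI
Flexibility coefficient — unit upward force at E: δ_{EE} = L³/(3EI) = 75.66/EI.
With EI = 14000 kN·m²: δ_0 = 0.77655 m and δ_{EE} = 0.005404 m/kN.
Compatibility — the beam at E must follow the support down by 0.008 m: δ_0 − R_E·δ_{EE} = 0.008, so R_E = (0.77655 − 0.008)/0.005404 = 142.2 kN.

R_E = 142.2 kN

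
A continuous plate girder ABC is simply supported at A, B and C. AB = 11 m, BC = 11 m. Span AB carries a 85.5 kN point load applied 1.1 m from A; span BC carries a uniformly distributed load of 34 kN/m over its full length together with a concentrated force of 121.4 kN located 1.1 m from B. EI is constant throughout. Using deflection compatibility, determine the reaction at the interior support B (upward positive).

Insert a hinge at B; M_B is the redundant, and each span becomes simply supported.
Discontinuity in slope at B on the released structure — sum the simple-span end rotations:
  span AB: point load 85.5 at a = 1.1: Pab(L + a)/(6LEI) = 170.7/EI
  span BC: UDL 34: wL³/(24EI) = 1886/EI
  span BC: point load 121.4 at a = 1.1: Pab(L + b)/(6LEI) = 418.6/EI
  relative rotation θ_0 = (170.7 + 2304)/EI = 2475/EI
A unit hogging moment at B produces rotation L₁/(3EI) + L₂/(3EI) = 7.333/EI.
Compatibility: M_B·(L₁+L₂)/(3EI) = θ_0, giving M_B = 337.5 kN·m (hogging).
Span AB, ΣM about A with M_B applied at B: R_B^{AB}·11 = 94.05 + 337.5, so R_B^{AB} = 39.23 kN and R_A = 85.5 − 39.23 = 46.27 kN.
Span BC, ΣM about C: R_B^{BC}·11 = 3259 + 337.5, so R_B^{BC} = 326.9 kN and R_C = 495.4 − 326.9 = 168.5 kN.
R_B = 39.23 + 326.9 = 366.2 kN.

R_B = 366.2 kN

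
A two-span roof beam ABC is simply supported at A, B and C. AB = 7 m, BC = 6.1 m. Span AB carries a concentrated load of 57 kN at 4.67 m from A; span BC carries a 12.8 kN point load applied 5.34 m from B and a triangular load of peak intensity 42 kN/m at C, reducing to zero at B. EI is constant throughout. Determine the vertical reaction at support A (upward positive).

R_A = 6.952 kN

Take M_B as the redundant. Released structure: two simple spans AB and BC with a hinge at B.
End slopes at the hinge B, treating each span as simply supported:
  span AB: point load 57 at a = 4.67: Pab(L + a)/(6LEI) = 172.3/EI
  span BC: point load 12.8 at a = 5.34: Pab(L + b)/(6LEI) = 9.737/EI
  span BC: triangular load, peak 42: 7w₀L³/(360EI) = 185.4/EI
  relative rotation θ_0 = (172.3 + 195.1)/EI = 367.4/EI
A unit hogging moment at B produces rotation L₁/(3EI) + L₂/(3EI) = 4.367/EI.
Compatibility: M_B·(L₁+L₂)/(3EI) = θ_0, giving M_B = 84.15 kN·m (hogging).
Span AB, ΣM about A with M_B applied at B: R_B^{AB}·7 = 266.2 + 84.15, so R_B^{AB} = 50.05 kN and R_A = 57 − 50.05 = 6.952 kN.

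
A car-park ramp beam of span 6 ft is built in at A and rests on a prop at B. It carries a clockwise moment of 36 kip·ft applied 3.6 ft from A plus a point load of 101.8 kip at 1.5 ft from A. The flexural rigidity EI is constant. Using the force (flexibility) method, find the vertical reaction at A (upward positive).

Choose R_B as the redundant. The primary structure is the cantilever fixed at A.
Free-end deflection of the primary structure under the applied loading (downward +):
  clockwise couple 36 at a = 3.6: M₀a(2L − a)/(2EI) = 544.3/EI
  point load 101.8 at a = 1.5: Pa²(3L − a)/(6EI) = 629.9/EI
  δ_0 = 1174/EI
Flexibility coefficient — unit upward force at B: δ_{BB} = L³/(3EI) = 72/EI.
Compatibility at B: δ_0 − R_B·δ_{BB} = 0, so R_B = 1174/72 = 16.31 kip.
Vertical equilibrium: R_A = ΣP − R_B = 101.8 − 16.31 = 85.49 kip.

R_A = 85.49 kip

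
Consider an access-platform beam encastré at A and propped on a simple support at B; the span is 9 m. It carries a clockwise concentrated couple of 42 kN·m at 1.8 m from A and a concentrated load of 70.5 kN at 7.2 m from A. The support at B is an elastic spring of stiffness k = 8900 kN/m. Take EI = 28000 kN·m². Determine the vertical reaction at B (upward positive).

Remove the prop at B; the released (primary) structure is a cantilever built in at A.
Downward deflection at the released point B due to the loads:
  clockwise couple 42 at a = 1.8: M₀a(2L − a)/(2EI) = 612.4/EI
  point load 70.5 at a = 7.2: Pa²(3L − a)/(6EI) = 12061/EI
  δ_0 = 12673/EI
Tip deflection under a unit load at B: L³/(3EI) = 243/EI.
With EI = 28000 kN·m²: δ_0 = 0.4526 m and δ_{BB} = 0.008679 m/kN.
Compatibility — the spring shortens by R_B/k under the reaction it provides: δ_0 − R_B·δ_{BB} = R_B/k. With 1/k = 0.000112 m/kN, R_B = δ_0 / (δ_{BB} + 1/k) = 0.4526 / (0.008679 + 0.000112) = 51.49 kN.

R_B = 51.49 kN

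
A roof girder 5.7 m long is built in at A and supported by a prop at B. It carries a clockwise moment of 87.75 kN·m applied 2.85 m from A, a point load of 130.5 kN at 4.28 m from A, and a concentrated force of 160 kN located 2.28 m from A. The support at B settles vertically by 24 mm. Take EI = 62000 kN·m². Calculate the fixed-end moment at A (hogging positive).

Remove the prop at B; the released (primary) structure is a cantilever built in at A.
Downward deflection at the released point B due to the loads:
  clockwise couple 87.75 at a = 2.85: M₀a(2L − a)/(2EI) = 1069/EI
  point load 130.5 at a = 4.28: Pa²(3L − a)/(6EI) = 5108/EI
  point load 160 at a = 2.28: Pa²(3L − a)/(6EI) = 2054/EI
  δ_0 = 8231/EI
Tip deflection under a unit load at B: L³/(3EI) = 61.73/EI.
With EI = 62000 kN·m²: δ_0 = 0.13276 m and δ_{BB} = 0.000996 m/kN.
Compatibility — the beam at B must follow the support down by 0.024 m: δ_0 − R_B·δ_{BB} = 0.024, so R_B = (0.13276 − 0.024)/0.000996 = 109.2 kN.
Moment equilibrium about A: M_A = Σ(load moments about A) − R_B·L = 1011 − 109.2×5.7 = 388.4 kN·m.

M_A = 388.4 kN·m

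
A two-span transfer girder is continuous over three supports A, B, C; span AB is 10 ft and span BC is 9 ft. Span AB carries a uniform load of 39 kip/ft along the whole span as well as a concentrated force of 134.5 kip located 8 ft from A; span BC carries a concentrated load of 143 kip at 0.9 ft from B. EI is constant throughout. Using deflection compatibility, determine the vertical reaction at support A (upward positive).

R_A = 180.8 kip

Release continuity at B by inserting a hinge; the redundant is the internal moment M_B. The primary structure is two simply-supported spans AB and BC.
Discontinuity in slope at B on the released structure — sum the simple-span end rotations:
  span AB: UDL 39: wL³/(24EI) = 1625/EI
  span AB: point load 134.5 at a = 8: Pab(L + a)/(6LEI) = 645.6/EI
  span BC: point load 143 at a = 0.9: Pab(L + b)/(6LEI) = 330.1/EI
  relative rotation θ_0 = (2271 + 330.1)/EI = 2601/EI
A unit hogging moment at B produces rotation L₁/(3EI) + L₂/(3EI) = 6.333/EI.
Slope continuity at B: θ_0 = M_B·6.333/EI, so M_B = 2601/6.333 = 410.6 kip·ft (hogging).
Span AB, ΣM about A with M_B applied at B: R_B^{AB}·10 = 3026 + 410.6, so R_B^{AB} = 343.7 kip and R_A = 524.5 − 343.7 = 180.8 kip.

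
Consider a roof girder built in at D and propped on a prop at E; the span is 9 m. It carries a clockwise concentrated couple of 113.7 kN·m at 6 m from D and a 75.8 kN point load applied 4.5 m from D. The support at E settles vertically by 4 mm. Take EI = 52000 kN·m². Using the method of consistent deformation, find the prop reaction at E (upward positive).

Remove the prop at E; the released (primary) structure is a cantilever built in at D.
Deflection at E on the released cantilever, summing each load's contribution:
  clockwise couple 113.7 at a = 6: M₀a(2L − a)/(2EI) = 4093/EI
  point load 75.8 at a = 4.5: Pa²(3L − a)/(6EI) = 5756/EI
  δ_0 = 9849/EI
Tip deflection under a unit load at E: L³/(3EI) = 243/EI.
With EI = 52000 kN·m²: δ_0 = 0.18941 m and δ_{EE} = 0.004673 m/kN.
Compatibility — the beam at E must follow the support down by 0.004 m: δ_0 − R_E·δ_{EE} = 0.004, so R_E = (0.18941 − 0.004)/0.004673 = 39.68 kN.

R_E = 39.68 kN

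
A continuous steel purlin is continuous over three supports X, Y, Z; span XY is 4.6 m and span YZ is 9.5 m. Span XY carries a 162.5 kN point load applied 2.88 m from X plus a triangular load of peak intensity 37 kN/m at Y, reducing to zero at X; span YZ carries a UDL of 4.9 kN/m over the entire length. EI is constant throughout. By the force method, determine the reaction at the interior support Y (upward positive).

Release continuity at Y by inserting a hinge; the redundant is the internal moment M_Y. The primary structure is two simply-supported spans XY and YZ.
Discontinuity in slope at Y on the released structure — sum the simple-span end rotations:
  span XY: point load 162.5 at a = 2.88: Pab(L + a)/(6LEI) = 218.2/EI
  span XY: triangular load, peak 37: w₀L³/(45EI) = 80.03/EI
  span YZ: UDL 4.9: wL³/(24EI) = 175/EI
  relative rotation θ_0 = (298.2 + 175)/EI = 473.2/EI
A unit hogging moment at Y produces rotation L₁/(3EI) + L₂/(3EI) = 4.7/EI.
Compatibility: M_Y·(L₁+L₂)/(3EI) = θ_0, giving M_Y = 100.7 kN·m (hogging).
Span XY, ΣM about X with M_Y applied at Y: R_Y^{XY}·4.6 = 729 + 100.7, so R_Y^{XY} = 180.4 kN and R_X = 247.6 − 180.4 = 67.24 kN.
Span YZ, ΣM about Z: R_Y^{YZ}·9.5 = 221.1 + 100.7, so R_Y^{YZ} = 33.87 kN and R_Z = 46.55 − 33.87 = 12.68 kN.
R_Y = 180.4 + 33.87 = 214.2 kN.

R_Y = 214.2 kN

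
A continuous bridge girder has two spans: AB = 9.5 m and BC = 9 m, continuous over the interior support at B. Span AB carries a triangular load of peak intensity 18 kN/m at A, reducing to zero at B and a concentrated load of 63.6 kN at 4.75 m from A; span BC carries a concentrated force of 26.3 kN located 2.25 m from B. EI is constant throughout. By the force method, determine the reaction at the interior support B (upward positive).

Take M_B as the redundant. Released structure: two simple spans AB and BC with a hinge at B.
Discontinuity in slope at B on the released structure — sum the simple-span end rotations:
  span AB: triangular load, peak 18: 7w₀L³/(360EI) = 300.1/EI
  span AB: point load 63.6 at a = 4.75: Pab(L + a)/(6LEI) = 358.7/EI
  span BC: point load 26.3 at a = 2.25: Pab(L + b)/(6LEI) = 116.5/EI
  relative rotation θ_0 = (658.8 + 116.5)/EI = 775.3/EI
A unit hogging moment at B produces rotation L₁/(3EI) + L₂/(3EI) = 6.167/EI.
Slope continuity at B: θ_0 = M_B·6.167/EI, so M_B = 775.3/6.167 = 125.7 kN·m (hogging).
Span AB, ΣM about A with M_B applied at B: R_B^{AB}·9.5 = 572.9 + 125.7, so R_B^{AB} = 73.53 kN and R_A = 149.1 − 73.53 = 75.57 kN.
Span BC, ΣM about C: R_B^{BC}·9 = 177.5 + 125.7, so R_B^{BC} = 33.69 kN and R_C = 26.3 − 33.69 = -7.395 kN.
R_B = 73.53 + 33.69 = 107.2 kN.

R_B = 107.2 kN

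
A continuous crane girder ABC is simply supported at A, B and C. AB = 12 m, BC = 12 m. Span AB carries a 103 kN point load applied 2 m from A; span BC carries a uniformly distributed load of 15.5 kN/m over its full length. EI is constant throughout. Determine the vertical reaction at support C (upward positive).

R_C = 77.2 kN

Insert a hinge at B; M_B is the redundant, and each span becomes simply supported.
Rotations at B on the released spans (each span's end-slope, ×1/EI):
  span AB: point load 103 at a = 2: Pab(L + a)/(6LEI) = 400.6/EI
  span BC: UDL 15.5: wL³/(24EI) = 1116/EI
  relative rotation θ_0 = (400.6 + 1116)/EI = 1517/EI
A unit hogging moment at B produces rotation L₁/(3EI) + L₂/(3EI) = 8/EI.
Compatibility: M_B·(L₁+L₂)/(3EI) = θ_0, giving M_B = 189.6 kN·m (hogging).
Span BC, ΣM about C: R_B^{BC}·12 = 1116 + 189.6, so R_B^{BC} = 108.8 kN and R_C = 186 − 108.8 = 77.2 kN.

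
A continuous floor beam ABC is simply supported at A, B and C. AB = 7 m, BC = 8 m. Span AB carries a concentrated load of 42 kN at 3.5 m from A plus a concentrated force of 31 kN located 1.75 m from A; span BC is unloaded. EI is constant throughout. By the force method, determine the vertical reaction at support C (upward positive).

Insert a hinge at B; M_B is the redundant, and each span becomes simply supported.
End slopes at the hinge B, treating each span as simply supported:
  span AB: point load 42 at a = 3.5: Pab(L + a)/(6LEI) = 128.6/EI
  span AB: point load 31 at a = 1.75: Pab(L + a)/(6LEI) = 59.34/EI
  relative rotation θ_0 = (188 + 0)/EI = 188/EI
A unit hogging moment at B produces rotation L₁/(3EI) + L₂/(3EI) = 5/EI.
Compatibility: M_B·(L₁+L₂)/(3EI) = θ_0, giving M_B = 37.59 kN·m (hogging).
Span BC, ΣM about C: R_B^{BC}·8 = 0 + 37.59, so R_B^{BC} = 4.699 kN and R_C = 0 − 4.699 = -4.699 kN.

R_C = -4.699 kN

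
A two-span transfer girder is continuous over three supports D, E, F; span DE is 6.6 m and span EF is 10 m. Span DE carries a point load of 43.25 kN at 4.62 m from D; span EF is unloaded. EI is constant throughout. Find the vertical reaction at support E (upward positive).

R_E = 35.37 kN

Release continuity at E by inserting a hinge; the redundant is the internal moment M_E. The primary structure is two simply-supported spans DE and EF.
Rotations at E on the released spans (each span's end-slope, ×1/EI):
  span DE: point load 43.25 at a = 4.62: Pab(L + a)/(6LEI) = 112.1/EI
  relative rotation θ_0 = (112.1 + 0)/EI = 112.1/EI
A unit hogging moment at E produces rotation L₁/(3EI) + L₂/(3EI) = 5.533/EI.
Compatibility: M_E·(L₁+L₂)/(3EI) = θ_0, giving M_E = 20.26 kN·m (hogging).
Span DE, ΣM about D with M_E applied at E: R_E^{DE}·6.6 = 199.8 + 20.26, so R_E^{DE} = 33.34 kN and R_D = 43.25 − 33.34 = 9.906 kN.
Span EF, ΣM about F: R_E^{EF}·10 = 0 + 20.26, so R_E^{EF} = 2.026 kN and R_F = 0 − 2.026 = -2.026 kN.
R_E = 33.34 + 2.026 = 35.37 kN.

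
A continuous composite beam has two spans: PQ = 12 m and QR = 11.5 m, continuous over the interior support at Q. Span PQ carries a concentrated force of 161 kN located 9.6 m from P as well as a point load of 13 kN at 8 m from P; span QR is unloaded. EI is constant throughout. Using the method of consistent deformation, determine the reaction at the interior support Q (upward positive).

Take M_Q as the redundant. Released structure: two simple spans PQ and QR with a hinge at Q.
Discontinuity in slope at Q on the released structure — sum the simple-span end rotations:
  span PQ: point load 161 at a = 9.6: Pab(L + a)/(6LEI) = 1113/EI
  span PQ: point load 13 at a = 8: Pab(L + a)/(6LEI) = 115.6/EI
  relative rotation θ_0 = (1228 + 0)/EI = 1228/EI
A unit hogging moment at Q produces rotation L₁/(3EI) + L₂/(3EI) = 7.833/EI.
Slope continuity at Q: θ_0 = M_Q·7.833/EI, so M_Q = 1228/7.833 = 156.8 kN·m (hogging).
Span PQ, ΣM about P with M_Q applied at Q: R_Q^{PQ}·12 = 1650 + 156.8, so R_Q^{PQ} = 150.5 kN and R_P = 174 − 150.5 = 23.47 kN.
Span QR, ΣM about R: R_Q^{QR}·11.5 = 0 + 156.8, so R_Q^{QR} = 13.64 kN and R_R = 0 − 13.64 = -13.64 kN.
R_Q = 150.5 + 13.64 = 164.2 kN.

R_Q = 164.2 kN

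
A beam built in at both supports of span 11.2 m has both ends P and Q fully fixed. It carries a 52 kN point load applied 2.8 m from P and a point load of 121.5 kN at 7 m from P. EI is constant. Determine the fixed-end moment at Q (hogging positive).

M_Q = 226.6 kN·m

Release both end moments; the primary structure is a simply-supported span PQ with redundants M_P and M_Q.
Simple-span end rotations at P and Q under the given loads:
  at P: point load 52 at a = 2.8: Pab(L + b)/(6LEI) = 356.7/EI
  at Q: point load 52 at a = 2.8: Pab(L + a)/(6LEI) = 254.8/EI
  at P: point load 121.5 at a = 7: Pab(L + b)/(6LEI) = 818.6/EI
  at Q: point load 121.5 at a = 7: Pab(L + a)/(6LEI) = 967.4/EI
  θ_P0 = 1175/EI,  θ_Q0 = 1222/EI
Flexibility coefficients: a unit moment at one end gives L/(3EI) there and L/(6EI) at the far end, so f₁₁ = f₂₂ = 3.733/EI and f₁₂ = f₂₁ = 1.867/EI.
Compatibility — zero rotation at each built-in end:
  3.733 M_P + 1.867 M_Q = 1175
  1.867 M_P + 3.733 M_Q = 1222
Solving the pair gives M_P = 201.5 kN·m and M_Q = 226.6 kN·m (hogging).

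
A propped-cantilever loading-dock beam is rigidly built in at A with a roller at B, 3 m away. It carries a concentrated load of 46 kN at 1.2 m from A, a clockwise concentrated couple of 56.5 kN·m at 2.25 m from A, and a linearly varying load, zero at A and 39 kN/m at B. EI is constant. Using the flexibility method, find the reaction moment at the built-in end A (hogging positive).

M_A = 24.02 kN·m

Release the roller at B. Primary structure: cantilever fixed at A.
Deflection at B on the released cantilever, summing each load's contribution:
  point load 46 at a = 1.2: Pa²(3L − a)/(6EI) = 86.11/EI
  clockwise couple 56.5 at a = 2.25: M₀a(2L − a)/(2EI) = 238.4/EI
  triangular load, peak 39 at the free end: 11w₀L⁴/(120EI) = 289.6/EI
  δ_0 = 614/EI
Tip deflection under a unit load at B: L³/(3EI) = 9/EI.
The prop prevents deflection at B: R_B = δ_0/δ_{BB} = 614/9 = 68.23 kN.
Moment equilibrium about A: M_A = Σ(load moments about A) − R_B·L = 228.7 − 68.23×3 = 24.02 kN·m.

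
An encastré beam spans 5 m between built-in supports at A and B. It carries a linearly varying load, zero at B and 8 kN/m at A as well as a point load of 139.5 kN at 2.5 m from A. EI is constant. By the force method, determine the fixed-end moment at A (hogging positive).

Take the two fixed-end moments M_A, M_B as redundants; the released structure is the simple span AB.
Simple-span end rotations at A and B under the given loads:
  at A: triangular load, peak 8: w₀L³/(45EI) = 22.22/EI
  at B: triangular load, peak 8: 7w₀L³/(360EI) = 19.44/EI
  at A: point load 139.5 at a = 2.5: Pab(L + b)/(6LEI) = 218/EI
  at B: point load 139.5 at a = 2.5: Pab(L + a)/(6LEI) = 218/EI
  θ_A0 = 240.2/EI,  θ_B0 = 237.4/EI
Flexibility coefficients: a unit moment at one end gives L/(3EI) there and L/(6EI) at the far end, so f₁₁ = f₂₂ = 1.667/EI and f₁₂ = f₂₁ = 0.8333/EI.
Compatibility — zero rotation at each built-in end:
  1.667 M_A + 0.8333 M_B = 240.2
  0.8333 M_A + 1.667 M_B = 237.4
Solving the pair gives M_A = 97.19 kN·m and M_B = 93.85 kN·m (hogging).

M_A = 97.19 kN·m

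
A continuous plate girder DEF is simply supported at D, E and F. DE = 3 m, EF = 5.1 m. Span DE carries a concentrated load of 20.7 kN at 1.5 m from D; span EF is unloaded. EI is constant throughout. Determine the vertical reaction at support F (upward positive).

Release continuity at E by inserting a hinge; the redundant is the internal moment M_E. The primary structure is two simply-supported spans DE and EF.
Rotations at E on the released spans (each span's end-slope, ×1/EI):
  span DE: point load 20.7 at a = 1.5: Pab(L + a)/(6LEI) = 11.64/EI
  relative rotation θ_0 = (11.64 + 0)/EI = 11.64/EI
A unit hogging moment at E produces rotation L₁/(3EI) + L₂/(3EI) = 2.7/EI.
Compatibility: M_E·(L₁+L₂)/(3EI) = θ_0, giving M_E = 4.312 kN·m (hogging).
Span EF, ΣM about F: R_E^{EF}·5.1 = 0 + 4.312, so R_E^{EF} = 0.8456 kN and R_F = 0 − 0.8456 = -0.8456 kN.

R_F = -0.8456 kN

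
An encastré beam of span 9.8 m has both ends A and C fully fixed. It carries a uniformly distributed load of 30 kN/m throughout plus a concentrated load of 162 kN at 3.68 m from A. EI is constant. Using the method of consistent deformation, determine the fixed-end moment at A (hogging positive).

M_A = 472.6 kN·m

Release both end moments; the primary structure is a simply-supported span AC with redundants M_A and M_C.
Simple-span end rotations at A and C under the given loads:
  at A: UDL 30: wL³/(24EI) = 1176/EI
  at C: UDL 30: wL³/(24EI) = 1176/EI
  at A: point load 162 at a = 3.68: Pab(L + b)/(6LEI) = 987.8/EI
  at C: point load 162 at a = 3.68: Pab(L + a)/(6LEI) = 836.4/EI
  θ_A0 = 2164/EI,  θ_C0 = 2013/EI
Flexibility coefficients: a unit moment at one end gives L/(3EI) there and L/(6EI) at the far end, so f₁₁ = f₂₂ = 3.267/EI and f₁₂ = f₂₁ = 1.633/EI.
Compatibility — zero rotation at each built-in end:
  3.267 M_A + 1.633 M_C = 2164
  1.633 M_A + 3.267 M_C = 2013
Solving the pair gives M_A = 472.6 kN·m and M_C = 379.9 kN·m (hogging).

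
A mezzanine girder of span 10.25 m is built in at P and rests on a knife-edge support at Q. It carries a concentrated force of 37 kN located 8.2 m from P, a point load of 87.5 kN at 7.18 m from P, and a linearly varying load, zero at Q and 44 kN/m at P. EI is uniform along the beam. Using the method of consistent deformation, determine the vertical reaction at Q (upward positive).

Remove the prop at Q; the released (primary) structure is a cantilever built in at P.
Primary-structure tip deflection at Q by superposition:
  point load 37 at a = 8.2: Pa²(3L − a)/(6EI) = 9350/EI
  point load 87.5 at a = 7.18: Pa²(3L − a)/(6EI) = 17720/EI
  triangular load, peak 44 at the fixed end: w₀L⁴/(30EI) = 16189/EI
  δ_0 = 43260/EI
Flexibility coefficient — unit upward force at Q: δ_{QQ} = L³/(3EI) = 359/EI.
Compatibility at Q: δ_0 − R_Q·δ_{QQ} = 0, so R_Q = 43260/359 = 120.5 kN.

R_Q = 120.5 kN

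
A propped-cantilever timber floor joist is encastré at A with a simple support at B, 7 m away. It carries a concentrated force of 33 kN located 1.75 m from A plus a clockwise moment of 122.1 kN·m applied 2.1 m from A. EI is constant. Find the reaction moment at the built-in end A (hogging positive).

M_A = 66.59 kN·m

Remove the prop at B; the released (primary) structure is a cantilever built in at A.
Free-end deflection of the primary structure under the applied loading (downward +):
  point load 33 at a = 1.75: Pa²(3L − a)/(6EI) = 324.2/EI
  clockwise couple 122.1 at a = 2.1: M₀a(2L − a)/(2EI) = 1526/EI
  δ_0 = 1850/EI
Flexibility coefficient — unit upward force at B: δ_{BB} = L³/(3EI) = 114.3/EI.
The prop prevents deflection at B: R_B = δ_0/δ_{BB} = 1850/114.3 = 16.18 kN.
Moment equilibrium about A: M_A = Σ(load moments about A) − R_B·L = 179.8 − 16.18×7 = 66.59 kN·m.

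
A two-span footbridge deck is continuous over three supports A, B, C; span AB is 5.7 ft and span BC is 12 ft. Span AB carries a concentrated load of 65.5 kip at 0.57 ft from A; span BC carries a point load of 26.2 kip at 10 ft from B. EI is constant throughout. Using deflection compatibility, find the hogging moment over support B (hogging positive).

Insert a hinge at B; M_B is the redundant, and each span becomes simply supported.
End slopes at the hinge B, treating each span as simply supported:
  span AB: point load 65.5 at a = 0.57: Pab(L + a)/(6LEI) = 35.11/EI
  span BC: point load 26.2 at a = 10: Pab(L + b)/(6LEI) = 101.9/EI
  relative rotation θ_0 = (35.11 + 101.9)/EI = 137/EI
A unit hogging moment at B produces rotation L₁/(3EI) + L₂/(3EI) = 5.9/EI.
Compatibility: M_B·(L₁+L₂)/(3EI) = θ_0, giving M_B = 23.22 kip·ft (hogging).

M_B = 23.22 kip·ft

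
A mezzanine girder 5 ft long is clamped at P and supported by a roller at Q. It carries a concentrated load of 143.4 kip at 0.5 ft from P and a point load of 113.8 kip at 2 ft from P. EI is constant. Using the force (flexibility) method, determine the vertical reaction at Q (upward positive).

Release the roller at Q. Primary structure: cantilever fixed at P.
Primary-structure tip deflection at Q by superposition:
  point load 143.4 at a = 0.5: Pa²(3L − a)/(6EI) = 86.64/EI
  point load 113.8 at a = 2: Pa²(3L − a)/(6EI) = 986.3/EI
  δ_0 = 1073/EI
Flexibility coefficient — unit upward force at Q: δ_{QQ} = L³/(3EI) = 41.67/EI.
Compatibility at Q: δ_0 − R_Q·δ_{QQ} = 0, so R_Q = 1073/41.67 = 25.75 kip.

R_Q = 25.75 kip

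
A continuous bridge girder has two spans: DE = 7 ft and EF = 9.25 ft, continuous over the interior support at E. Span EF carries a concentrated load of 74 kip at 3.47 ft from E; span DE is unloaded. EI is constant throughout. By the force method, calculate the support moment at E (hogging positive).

Take M_E as the redundant. Released structure: two simple spans DE and EF with a hinge at E.
Discontinuity in slope at E on the released structure — sum the simple-span end rotations:
  span EF: point load 74 at a = 3.47: Pab(L + b)/(6LEI) = 401.9/EI
  relative rotation θ_0 = (0 + 401.9)/EI = 401.9/EI
A unit hogging moment at E produces rotation L₁/(3EI) + L₂/(3EI) = 5.417/EI.
Compatibility: M_E·(L₁+L₂)/(3EI) = θ_0, giving M_E = 74.2 kip·ft (hogging).

M_E = 74.2 kip·ft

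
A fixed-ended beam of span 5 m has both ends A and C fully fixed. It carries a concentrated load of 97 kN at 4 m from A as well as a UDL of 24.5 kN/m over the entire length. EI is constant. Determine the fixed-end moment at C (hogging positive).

M_C = 113.1 kN·m

Take the two fixed-end moments M_A, M_C as redundants; the released structure is the simple span AC.
Simple-span end rotations at A and C under the given loads:
  at A: point load 97 at a = 4: Pab(L + b)/(6LEI) = 77.6/EI
  at C: point load 97 at a = 4: Pab(L + a)/(6LEI) = 116.4/EI
  at A: UDL 24.5: wL³/(24EI) = 127.6/EI
  at C: UDL 24.5: wL³/(24EI) = 127.6/EI
  θ_A0 = 205.2/EI,  θ_C0 = 244/EI
Flexibility coefficients: a unit moment at one end gives L/(3EI) there and L/(6EI) at the far end, so f₁₁ = f₂₂ = 1.667/EI and f₁₂ = f₂₁ = 0.8333/EI.
Compatibility — zero rotation at each built-in end:
  1.667 M_A + 0.8333 M_C = 205.2
  0.8333 M_A + 1.667 M_C = 244
Solving the pair gives M_A = 66.56 kN·m and M_C = 113.1 kN·m (hogging).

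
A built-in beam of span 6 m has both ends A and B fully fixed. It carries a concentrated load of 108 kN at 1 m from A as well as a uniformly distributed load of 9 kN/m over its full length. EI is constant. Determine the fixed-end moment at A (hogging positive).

Release both end moments; the primary structure is a simply-supported span AB with redundants M_A and M_B.
Simple-span end rotations at A and B under the given loads:
  at A: point load 108 at a = 1: Pab(L + b)/(6LEI) = 165/EI
  at B: point load 108 at a = 1: Pab(L + a)/(6LEI) = 105/EI
  at A: UDL 9: wL³/(24EI) = 81/EI
  at B: UDL 9: wL³/(24EI) = 81/EI
  θ_A0 = 246/EI,  θ_B0 = 186/EI
Flexibility coefficients: a unit moment at one end gives L/(3EI) there and L/(6EI) at the far end, so f₁₁ = f₂₂ = 2/EI and f₁₂ = f₂₁ = 1/EI.
Compatibility — zero rotation at each built-in end:
  2 M_A + 1 M_B = 246
  1 M_A + 2 M_B = 186
Solving the pair gives M_A = 102 kN·m and M_B = 42 kN·m (hogging).

M_A = 102 kN·m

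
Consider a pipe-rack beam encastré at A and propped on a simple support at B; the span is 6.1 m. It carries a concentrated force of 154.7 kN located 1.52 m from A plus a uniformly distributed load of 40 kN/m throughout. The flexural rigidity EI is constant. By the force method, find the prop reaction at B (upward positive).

R_B = 104.7 kN

Remove the prop at B; the released (primary) structure is a cantilever built in at A.
Primary-structure tip deflection at B by superposition:
  point load 154.7 at a = 1.52: Pa²(3L − a)/(6EI) = 999.6/EI
  UDL 40: wL⁴/(8EI) = 6923/EI
  δ_0 = 7923/EI
Flexibility coefficient — unit upward force at B: δ_{BB} = L³/(3EI) = 75.66/EI.
Compatibility at B: δ_0 − R_B·δ_{BB} = 0, so R_B = 7923/75.66 = 104.7 kN.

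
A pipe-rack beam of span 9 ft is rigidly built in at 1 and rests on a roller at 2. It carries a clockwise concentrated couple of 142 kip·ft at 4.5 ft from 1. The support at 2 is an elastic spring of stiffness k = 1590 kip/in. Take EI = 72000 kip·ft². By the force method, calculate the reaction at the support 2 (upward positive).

Take the reaction at 2 as the redundant and release it; the primary structure is a cantilever fixed at 1.
Downward deflection at the released point 2 due to the loads:
  clockwise couple 142 at a = 4.5: M₀a(2L − a)/(2EI) = 4313/EI
Flexibility coefficient — unit upward force at 2: δ_{22} = L³/(3EI) = 243/EI.
With EI = 72000 kip·ft²: δ_0 = 0.059906 ft and δ_{22} = 0.003375 ft/kip.
Compatibility — the spring shortens by R_2/k under the reaction it provides: δ_0 − R_2·δ_{22} = R_2/k. With 1/k = 1/(1590×12) ft/kip = 0.000052 ft/kip, R_2 = δ_0 / (δ_{22} + 1/k) = 0.059906 / (0.003375 + 0.000052) = 17.48 kip.

R_2 = 17.48 kip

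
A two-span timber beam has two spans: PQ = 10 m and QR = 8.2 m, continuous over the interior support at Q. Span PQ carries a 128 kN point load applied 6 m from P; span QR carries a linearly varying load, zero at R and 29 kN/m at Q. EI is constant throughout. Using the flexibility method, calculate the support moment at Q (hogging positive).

Release continuity at Q by inserting a hinge; the redundant is the internal moment M_Q. The primary structure is two simply-supported spans PQ and QR.
End slopes at the hinge Q, treating each span as simply supported:
  span PQ: point load 128 at a = 6: Pab(L + a)/(6LEI) = 819.2/EI
  span QR: triangular load, peak 29: w₀L³/(45EI) = 355.3/EI
  relative rotation θ_0 = (819.2 + 355.3)/EI = 1175/EI
A unit hogging moment at Q produces rotation L₁/(3EI) + L₂/(3EI) = 6.067/EI.
Compatibility: M_Q·(L₁+L₂)/(3EI) = θ_0, giving M_Q = 193.6 kN·m (hogging).

M_Q = 193.6 kN·m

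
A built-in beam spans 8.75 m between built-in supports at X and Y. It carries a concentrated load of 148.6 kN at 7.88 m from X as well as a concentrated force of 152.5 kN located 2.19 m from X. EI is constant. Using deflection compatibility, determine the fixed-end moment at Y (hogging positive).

Take the two fixed-end moments M_X, M_Y as redundants; the released structure is the simple span XY.
On the primary (simply-supported) span, the end slopes from the loading are:
  at X: point load 148.6 at a = 7.88: Pab(L + b)/(6LEI) = 186.7/EI
  at Y: point load 148.6 at a = 7.88: Pab(L + a)/(6LEI) = 322.7/EI
  at X: point load 152.5 at a = 2.19: Pab(L + b)/(6LEI) = 638.9/EI
  at Y: point load 152.5 at a = 2.19: Pab(L + a)/(6LEI) = 456.5/EI
  θ_X0 = 825.6/EI,  θ_Y0 = 779.2/EI
Flexibility coefficients: a unit moment at one end gives L/(3EI) there and L/(6EI) at the far end, so f₁₁ = f₂₂ = 2.917/EI and f₁₂ = f₂₁ = 1.458/EI.
Compatibility — zero rotation at each built-in end:
  2.917 M_X + 1.458 M_Y = 825.6
  1.458 M_X + 2.917 M_Y = 779.2
Solving the pair gives M_X = 199.3 kN·m and M_Y = 167.5 kN·m (hogging).

M_Y = 167.5 kN·m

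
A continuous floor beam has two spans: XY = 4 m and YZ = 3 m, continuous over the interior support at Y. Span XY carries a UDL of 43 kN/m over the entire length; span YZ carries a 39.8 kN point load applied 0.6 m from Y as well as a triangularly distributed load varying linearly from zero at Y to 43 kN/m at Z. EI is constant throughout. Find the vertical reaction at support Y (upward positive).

Insert a hinge at Y; M_Y is the redundant, and each span becomes simply supported.
Discontinuity in slope at Y on the released structure — sum the simple-span end rotations:
  span XY: UDL 43: wL³/(24EI) = 114.7/EI
  span YZ: point load 39.8 at a = 0.6: Pab(L + b)/(6LEI) = 17.19/EI
  span YZ: triangular load, peak 43: 7w₀L³/(360EI) = 22.57/EI
  relative rotation θ_0 = (114.7 + 39.77)/EI = 154.4/EI
A unit hogging moment at Y produces rotation L₁/(3EI) + L₂/(3EI) = 2.333/EI.
Slope continuity at Y: θ_0 = M_Y·2.333/EI, so M_Y = 154.4/2.333 = 66.19 kN·m (hogging).
Span XY, ΣM about X with M_Y applied at Y: R_Y^{XY}·4 = 344 + 66.19, so R_Y^{XY} = 102.5 kN and R_X = 172 − 102.5 = 69.45 kN.
Span YZ, ΣM about Z: R_Y^{YZ}·3 = 160 + 66.19, so R_Y^{YZ} = 75.4 kN and R_Z = 104.3 − 75.4 = 28.9 kN.
R_Y = 102.5 + 75.4 = 177.9 kN.

R_Y = 177.9 kN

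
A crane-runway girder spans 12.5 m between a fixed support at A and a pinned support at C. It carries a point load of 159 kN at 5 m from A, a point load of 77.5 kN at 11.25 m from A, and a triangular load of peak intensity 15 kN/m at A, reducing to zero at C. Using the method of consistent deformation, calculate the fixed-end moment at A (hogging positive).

M_A = 585.8 kN·m

Remove the prop at C; the released (primary) structure is a cantilever built in at A.
Downward deflection at the released point C due to the loads:
  point load 159 at a = 5: Pa²(3L − a)/(6EI) = 21531/EI
  point load 77.5 at a = 11.25: Pa²(3L − a)/(6EI) = 42913/EI
  triangular load, peak 15 at the fixed end: w₀L⁴/(30EI) = 12207/EI
  δ_0 = 76651/EI
Tip deflection under a unit load at C: L³/(3EI) = 651/EI.
The prop prevents deflection at C: R_C = δ_0/δ_{CC} = 76651/651 = 117.7 kN.
Moment equilibrium about A: M_A = Σ(load moments about A) − R_C·L = 2058 − 117.7×12.5 = 585.8 kN·m.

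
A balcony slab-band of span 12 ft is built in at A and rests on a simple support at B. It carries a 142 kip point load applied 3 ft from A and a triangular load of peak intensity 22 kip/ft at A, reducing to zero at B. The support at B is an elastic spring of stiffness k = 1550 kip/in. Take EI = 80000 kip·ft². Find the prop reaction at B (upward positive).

R_B = 38.32 kip

Choose R_B as the redundant. The primary structure is the cantilever fixed at A.
Free-end deflection of the primary structure under the applied loading (downward +):
  point load 142 at a = 3: Pa²(3L − a)/(6EI) = 7029/EI
  triangular load, peak 22 at the fixed end: w₀L⁴/(30EI) = 15206/EI
  δ_0 = 22235/EI
Flexibility coefficient — unit upward force at B: δ_{BB} = L³/(3EI) = 576/EI.
With EI = 80000 kip·ft²: δ_0 = 0.27794 ft and δ_{BB} = 0.0072 ft/kip.
Compatibility — the spring shortens by R_B/k under the reaction it provides: δ_0 − R_B·δ_{BB} = R_B/k. With 1/k = 1/(1550×12) ft/kip = 0.000054 ft/kip, R_B = δ_0 / (δ_{BB} + 1/k) = 0.27794 / (0.0072 + 0.000054) = 38.32 kip.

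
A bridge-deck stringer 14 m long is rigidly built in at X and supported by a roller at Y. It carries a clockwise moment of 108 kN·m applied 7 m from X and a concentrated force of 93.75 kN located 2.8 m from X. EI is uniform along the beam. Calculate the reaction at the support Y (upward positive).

R_Y = 13.93 kN

Remove the prop at Y; the released (primary) structure is a cantilever built in at X.
Free-end deflection of the primary structure under the applied loading (downward +):
  clockwise couple 108 at a = 7: M₀a(2L − a)/(2EI) = 7938/EI
  point load 93.75 at a = 2.8: Pa²(3L − a)/(6EI) = 4802/EI
  δ_0 = 12740/EI
Tip deflection under a unit load at Y: L³/(3EI) = 914.7/EI.
Compatibility at Y: δ_0 − R_Y·δ_{YY} = 0, so R_Y = 12740/914.7 = 13.93 kN.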